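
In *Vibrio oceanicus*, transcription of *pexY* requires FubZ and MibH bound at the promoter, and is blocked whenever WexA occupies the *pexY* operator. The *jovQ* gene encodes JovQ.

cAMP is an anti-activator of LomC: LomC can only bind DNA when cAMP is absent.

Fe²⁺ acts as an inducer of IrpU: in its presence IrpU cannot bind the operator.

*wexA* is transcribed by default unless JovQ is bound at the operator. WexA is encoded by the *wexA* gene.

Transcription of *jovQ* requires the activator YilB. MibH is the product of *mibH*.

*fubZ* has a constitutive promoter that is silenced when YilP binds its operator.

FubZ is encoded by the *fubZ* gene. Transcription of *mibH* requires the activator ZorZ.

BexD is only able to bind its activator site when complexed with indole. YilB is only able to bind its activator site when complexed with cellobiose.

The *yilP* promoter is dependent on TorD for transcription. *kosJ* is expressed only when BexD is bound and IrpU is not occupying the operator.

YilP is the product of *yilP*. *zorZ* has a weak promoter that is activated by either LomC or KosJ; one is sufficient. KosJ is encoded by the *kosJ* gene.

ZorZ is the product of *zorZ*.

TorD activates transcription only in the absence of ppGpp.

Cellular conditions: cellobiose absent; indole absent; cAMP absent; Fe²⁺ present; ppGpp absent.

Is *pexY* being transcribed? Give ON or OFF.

OFF

ppGpp is absent, so TorD is active.
No repressor is bound and TorD is active, so *yilP* is transcribed.
So YilP is produced and active.
With repressor YilP bound, *fubZ* is not transcribed.
So FubZ is not produced.
Cellobiose is absent, so YilB is inactive.
Required activator YilB is absent, so *jovQ* is not transcribed.
So JovQ is not produced.
With no repressor bound, *wexA* is transcribed.
So WexA is produced and active.
cAMP is absent, so LomC is active.
Fe²⁺ is present, so IrpU is inactive.
Indole is absent, so BexD is inactive.
Required activator BexD is absent, so *kosJ* is not transcribed.
So KosJ is not produced.
Activator LomC is present, so *zorZ* is transcribed.
So ZorZ is produced and active.
No repressor is bound and ZorZ is active, so *mibH* is transcribed.
So MibH is produced and active.
With repressor WexA bound, *pexY* is not transcribed.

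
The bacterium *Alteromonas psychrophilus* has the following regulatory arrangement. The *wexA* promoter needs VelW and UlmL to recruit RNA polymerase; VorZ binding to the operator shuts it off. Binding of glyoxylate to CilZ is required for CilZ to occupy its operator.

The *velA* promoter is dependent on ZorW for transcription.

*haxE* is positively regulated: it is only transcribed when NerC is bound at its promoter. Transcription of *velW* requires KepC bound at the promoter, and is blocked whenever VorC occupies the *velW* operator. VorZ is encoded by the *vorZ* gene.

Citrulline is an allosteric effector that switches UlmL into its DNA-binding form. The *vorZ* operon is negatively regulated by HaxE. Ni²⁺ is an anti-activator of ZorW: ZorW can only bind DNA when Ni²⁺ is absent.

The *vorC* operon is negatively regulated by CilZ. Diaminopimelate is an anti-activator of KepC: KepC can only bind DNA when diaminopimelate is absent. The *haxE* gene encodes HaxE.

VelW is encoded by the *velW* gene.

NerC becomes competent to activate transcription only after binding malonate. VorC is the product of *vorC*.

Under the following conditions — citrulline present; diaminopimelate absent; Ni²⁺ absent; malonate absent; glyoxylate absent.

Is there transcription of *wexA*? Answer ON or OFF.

Malonate is absent, so NerC is inactive.
Required activator NerC is absent, so *haxE* is not transcribed.
So HaxE is not produced.
With no repressor bound, *vorZ* is transcribed.
So VorZ is produced and active.
Glyoxylate is absent, so CilZ is inactive.
With no repressor bound, *vorC* is transcribed.
So VorC is produced and active.
Diaminopimelate is absent, so KepC is active.
With repressor VorC bound, *velW* is not transcribed.
So VelW is not produced.
Citrulline is present, so UlmL is active.
With repressor VorZ bound, *wexA* is not transcribed.

OFF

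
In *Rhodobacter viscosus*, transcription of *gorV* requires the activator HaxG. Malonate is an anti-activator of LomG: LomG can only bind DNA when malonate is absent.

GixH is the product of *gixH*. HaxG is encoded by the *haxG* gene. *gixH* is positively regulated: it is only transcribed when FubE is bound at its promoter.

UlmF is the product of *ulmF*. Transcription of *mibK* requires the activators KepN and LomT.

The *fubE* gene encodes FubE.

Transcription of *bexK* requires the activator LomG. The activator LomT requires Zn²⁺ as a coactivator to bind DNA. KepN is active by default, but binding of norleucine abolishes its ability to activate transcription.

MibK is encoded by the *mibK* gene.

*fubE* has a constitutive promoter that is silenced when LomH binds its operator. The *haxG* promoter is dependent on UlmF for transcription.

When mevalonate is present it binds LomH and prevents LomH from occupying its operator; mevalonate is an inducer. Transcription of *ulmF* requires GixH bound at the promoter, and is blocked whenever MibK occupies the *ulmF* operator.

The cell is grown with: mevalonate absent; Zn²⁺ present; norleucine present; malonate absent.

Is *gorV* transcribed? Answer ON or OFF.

OFF

Mevalonate is absent, so LomH is active.
With repressor LomH bound, *fubE* is not transcribed.
So FubE is not produced.
Required activator FubE is absent, so *gixH* is not transcribed.
So GixH is not produced.
Norleucine is present, so KepN is inactive.
Zn²⁺ is present, so LomT is active.
Required activator KepN is absent, so *mibK* is not transcribed.
So MibK is not produced.
Required activator GixH is absent, so *ulmF* is not transcribed.
So UlmF is not produced.
Required activator UlmF is absent, so *haxG* is not transcribed.
So HaxG is not produced.
Required activator HaxG is absent, so *gorV* is not transcribed.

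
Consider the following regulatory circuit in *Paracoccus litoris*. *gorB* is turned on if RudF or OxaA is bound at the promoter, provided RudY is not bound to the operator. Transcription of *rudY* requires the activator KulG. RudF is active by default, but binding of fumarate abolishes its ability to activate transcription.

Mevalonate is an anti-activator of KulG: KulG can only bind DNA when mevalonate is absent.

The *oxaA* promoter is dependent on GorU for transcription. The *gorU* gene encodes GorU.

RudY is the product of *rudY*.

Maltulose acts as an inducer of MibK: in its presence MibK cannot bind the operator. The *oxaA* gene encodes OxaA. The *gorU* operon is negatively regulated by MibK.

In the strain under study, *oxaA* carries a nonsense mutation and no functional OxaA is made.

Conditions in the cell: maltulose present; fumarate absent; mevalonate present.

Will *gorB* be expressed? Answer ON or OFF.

Fumarate is absent, so RudF is active.
OxaA is non-functional in this strain, so it has no effect.
Mevalonate is present, so KulG is inactive.
Required activator KulG is absent, so *rudY* is not transcribed.
So RudY is not produced.
Activator RudF is present, so *gorB* is transcribed.

ON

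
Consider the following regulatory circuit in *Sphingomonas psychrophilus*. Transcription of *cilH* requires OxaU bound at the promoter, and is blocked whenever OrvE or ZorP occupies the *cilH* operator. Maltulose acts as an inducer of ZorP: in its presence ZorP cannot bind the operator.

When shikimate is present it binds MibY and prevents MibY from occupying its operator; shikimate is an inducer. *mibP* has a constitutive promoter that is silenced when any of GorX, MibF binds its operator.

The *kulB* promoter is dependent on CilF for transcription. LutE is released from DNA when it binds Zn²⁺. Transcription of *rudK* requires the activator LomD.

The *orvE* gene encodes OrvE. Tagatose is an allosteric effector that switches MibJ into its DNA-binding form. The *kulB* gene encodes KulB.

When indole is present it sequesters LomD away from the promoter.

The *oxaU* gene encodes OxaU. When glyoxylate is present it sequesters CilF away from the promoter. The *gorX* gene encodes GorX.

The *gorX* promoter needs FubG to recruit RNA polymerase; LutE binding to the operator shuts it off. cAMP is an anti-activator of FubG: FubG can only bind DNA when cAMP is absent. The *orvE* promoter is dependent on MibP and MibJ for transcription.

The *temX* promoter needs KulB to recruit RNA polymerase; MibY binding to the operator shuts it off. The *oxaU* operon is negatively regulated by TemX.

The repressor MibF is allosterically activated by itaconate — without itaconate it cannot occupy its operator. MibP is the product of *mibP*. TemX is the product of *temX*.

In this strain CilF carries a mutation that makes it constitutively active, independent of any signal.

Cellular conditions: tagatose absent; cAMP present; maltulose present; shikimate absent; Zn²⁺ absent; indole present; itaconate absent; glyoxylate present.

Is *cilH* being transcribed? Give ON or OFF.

ON

CilF is constitutively active in this strain.
No repressor is bound and CilF is active, so *kulB* is transcribed.
So KulB is produced and active.
Shikimate is absent, so MibY is active.
With repressor MibY bound, *temX* is not transcribed.
So TemX is not produced.
With no repressor bound, *oxaU* is transcribed.
So OxaU is produced and active.
Zn²⁺ is absent, so LutE is active.
cAMP is present, so FubG is inactive.
With repressor LutE bound, *gorX* is not transcribed.
So GorX is not produced.
Itaconate is absent, so MibF is inactive.
With no repressor bound, *mibP* is transcribed.
So MibP is produced and active.
Tagatose is absent, so MibJ is inactive.
Required activator MibJ is absent, so *orvE* is not transcribed.
So OrvE is not produced.
Maltulose is present, so ZorP is inactive.
No repressor is bound and OxaU is active, so *cilH* is transcribed.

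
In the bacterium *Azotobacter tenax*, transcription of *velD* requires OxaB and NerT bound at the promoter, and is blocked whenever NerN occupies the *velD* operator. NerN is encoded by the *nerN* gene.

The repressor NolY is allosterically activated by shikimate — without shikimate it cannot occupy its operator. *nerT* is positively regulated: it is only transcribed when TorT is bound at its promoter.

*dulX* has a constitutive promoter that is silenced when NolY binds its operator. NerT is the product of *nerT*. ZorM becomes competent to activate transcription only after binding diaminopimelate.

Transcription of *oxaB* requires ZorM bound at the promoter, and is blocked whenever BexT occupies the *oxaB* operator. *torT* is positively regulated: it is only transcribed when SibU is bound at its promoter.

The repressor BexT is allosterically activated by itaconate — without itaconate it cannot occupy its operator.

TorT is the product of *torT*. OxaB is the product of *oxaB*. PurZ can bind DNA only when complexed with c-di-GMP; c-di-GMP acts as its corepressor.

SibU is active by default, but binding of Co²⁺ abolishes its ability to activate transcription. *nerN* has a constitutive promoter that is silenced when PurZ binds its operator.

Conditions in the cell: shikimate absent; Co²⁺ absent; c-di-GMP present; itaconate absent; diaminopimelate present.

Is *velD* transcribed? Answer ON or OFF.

ON

Itaconate is absent, so BexT is inactive.
Diaminopimelate is present, so ZorM is active.
No repressor is bound and ZorM is active, so *oxaB* is transcribed.
So OxaB is produced and active.
Co²⁺ is absent, so SibU is active.
No repressor is bound and SibU is active, so *torT* is transcribed.
So TorT is produced and active.
No repressor is bound and TorT is active, so *nerT* is transcribed.
So NerT is produced and active.
c-di-GMP is present, so PurZ is active.
With repressor PurZ bound, *nerN* is not transcribed.
So NerN is not produced.
No repressor is bound and OxaB and NerT are active, so *velD* is transcribed.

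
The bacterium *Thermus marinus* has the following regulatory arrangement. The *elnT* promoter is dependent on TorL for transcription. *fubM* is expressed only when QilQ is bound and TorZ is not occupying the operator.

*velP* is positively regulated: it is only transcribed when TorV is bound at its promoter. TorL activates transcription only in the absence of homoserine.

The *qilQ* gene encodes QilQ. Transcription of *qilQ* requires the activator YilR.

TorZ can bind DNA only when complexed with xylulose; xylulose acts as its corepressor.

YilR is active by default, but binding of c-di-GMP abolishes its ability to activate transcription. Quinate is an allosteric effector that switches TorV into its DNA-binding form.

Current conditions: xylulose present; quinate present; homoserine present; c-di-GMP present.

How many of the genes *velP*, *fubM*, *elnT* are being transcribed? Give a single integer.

Quinate is present, so TorV is active.
No repressor is bound and TorV is active, so *velP* is transcribed.
→ *velP* is ON.
c-di-GMP is present, so YilR is inactive.
Required activator YilR is absent, so *qilQ* is not transcribed.
So QilQ is not produced.
Xylulose is present, so TorZ is active.
With repressor TorZ bound, *fubM* is not transcribed.
→ *fubM* is OFF.
Homoserine is present, so TorL is inactive.
Required activator TorL is absent, so *elnT* is not transcribed.
→ *elnT* is OFF.
1 of the 3 genes is transcribed.

1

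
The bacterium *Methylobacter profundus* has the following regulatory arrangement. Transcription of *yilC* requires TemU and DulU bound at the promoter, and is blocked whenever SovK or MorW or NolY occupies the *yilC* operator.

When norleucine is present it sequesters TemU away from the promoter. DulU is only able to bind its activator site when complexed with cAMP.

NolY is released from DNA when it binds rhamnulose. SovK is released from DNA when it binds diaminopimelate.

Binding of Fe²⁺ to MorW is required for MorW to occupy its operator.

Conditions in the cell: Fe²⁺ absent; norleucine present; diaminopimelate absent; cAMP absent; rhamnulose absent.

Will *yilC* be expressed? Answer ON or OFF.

OFF

Diaminopimelate is absent, so SovK is active.
Fe²⁺ is absent, so MorW is inactive.
Norleucine is present, so TemU is inactive.
cAMP is absent, so DulU is inactive.
Rhamnulose is absent, so NolY is active.
With repressor SovK bound, *yilC* is not transcribed.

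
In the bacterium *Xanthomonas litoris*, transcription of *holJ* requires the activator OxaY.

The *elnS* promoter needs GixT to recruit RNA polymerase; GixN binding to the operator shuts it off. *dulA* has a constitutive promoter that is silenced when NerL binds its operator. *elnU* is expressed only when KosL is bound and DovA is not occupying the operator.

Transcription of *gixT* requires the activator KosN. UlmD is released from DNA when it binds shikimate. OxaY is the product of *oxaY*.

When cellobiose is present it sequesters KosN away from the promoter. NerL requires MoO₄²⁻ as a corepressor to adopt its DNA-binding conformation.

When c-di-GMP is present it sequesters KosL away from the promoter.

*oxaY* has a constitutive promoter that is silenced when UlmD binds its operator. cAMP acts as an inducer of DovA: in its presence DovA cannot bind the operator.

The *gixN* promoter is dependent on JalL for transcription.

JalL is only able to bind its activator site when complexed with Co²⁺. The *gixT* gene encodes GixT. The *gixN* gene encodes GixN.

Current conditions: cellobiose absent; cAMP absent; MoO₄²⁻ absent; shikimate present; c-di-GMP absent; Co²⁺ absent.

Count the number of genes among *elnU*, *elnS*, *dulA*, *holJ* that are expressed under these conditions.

3

cAMP is absent, so DovA is active.
c-di-GMP is absent, so KosL is active.
With repressor DovA bound, *elnU* is not transcribed.
→ *elnU* is OFF.
Co²⁺ is absent, so JalL is inactive.
Required activator JalL is absent, so *gixN* is not transcribed.
So GixN is not produced.
Cellobiose is absent, so KosN is active.
No repressor is bound and KosN is active, so *gixT* is transcribed.
So GixT is produced and active.
No repressor is bound and GixT is active, so *elnS* is transcribed.
→ *elnS* is ON.
MoO₄²⁻ is absent, so NerL is inactive.
With no repressor bound, *dulA* is transcribed.
→ *dulA* is ON.
Shikimate is present, so UlmD is inactive.
With no repressor bound, *oxaY* is transcribed.
So OxaY is produced and active.
No repressor is bound and OxaY is active, so *holJ* is transcribed.
→ *holJ* is ON.
3 of the 4 genes are transcribed.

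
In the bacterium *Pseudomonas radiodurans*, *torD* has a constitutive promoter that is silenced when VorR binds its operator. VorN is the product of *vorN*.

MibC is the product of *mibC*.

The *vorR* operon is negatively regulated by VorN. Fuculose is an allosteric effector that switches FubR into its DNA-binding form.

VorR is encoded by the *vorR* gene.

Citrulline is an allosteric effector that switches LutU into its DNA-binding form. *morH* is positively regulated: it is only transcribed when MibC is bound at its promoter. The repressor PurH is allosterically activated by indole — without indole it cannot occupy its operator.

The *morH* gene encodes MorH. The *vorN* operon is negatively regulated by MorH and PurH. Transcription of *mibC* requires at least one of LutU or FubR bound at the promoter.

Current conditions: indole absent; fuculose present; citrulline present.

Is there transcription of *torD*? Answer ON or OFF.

Citrulline is present, so LutU is active.
Fuculose is present, so FubR is active.
Activator LutU is present, so *mibC* is transcribed.
So MibC is produced and active.
No repressor is bound and MibC is active, so *morH* is transcribed.
So MorH is produced and active.
Indole is absent, so PurH is inactive.
With repressor MorH bound, *vorN* is not transcribed.
So VorN is not produced.
With no repressor bound, *vorR* is transcribed.
So VorR is produced and active.
With repressor VorR bound, *torD* is not transcribed.

OFF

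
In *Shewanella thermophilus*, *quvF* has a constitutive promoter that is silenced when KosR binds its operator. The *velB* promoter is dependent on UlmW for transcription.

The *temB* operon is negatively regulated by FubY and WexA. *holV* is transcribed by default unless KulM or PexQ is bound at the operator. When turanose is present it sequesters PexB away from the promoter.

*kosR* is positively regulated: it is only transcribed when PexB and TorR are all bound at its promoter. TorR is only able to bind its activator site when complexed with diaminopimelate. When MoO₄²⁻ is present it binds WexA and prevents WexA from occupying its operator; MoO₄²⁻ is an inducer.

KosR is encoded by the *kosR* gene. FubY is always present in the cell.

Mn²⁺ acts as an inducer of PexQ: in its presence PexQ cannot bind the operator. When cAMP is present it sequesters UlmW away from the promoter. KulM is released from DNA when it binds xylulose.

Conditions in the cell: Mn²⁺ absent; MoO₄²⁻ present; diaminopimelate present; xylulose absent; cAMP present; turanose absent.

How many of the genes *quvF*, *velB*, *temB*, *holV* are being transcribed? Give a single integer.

Turanose is absent, so PexB is active.
Diaminopimelate is present, so TorR is active.
No repressor is bound and PexB and TorR are active, so *kosR* is transcribed.
So KosR is produced and active.
With repressor KosR bound, *quvF* is not transcribed.
→ *quvF* is OFF.
cAMP is present, so UlmW is inactive.
Required activator UlmW is absent, so *velB* is not transcribed.
→ *velB* is OFF.
FubY is produced constitutively and is active.
MoO₄²⁻ is present, so WexA is inactive.
With repressor FubY bound, *temB* is not transcribed.
→ *temB* is OFF.
Xylulose is absent, so KulM is active.
Mn²⁺ is absent, so PexQ is active.
With repressor KulM bound, *holV* is not transcribed.
→ *holV* is OFF.
0 of the 4 genes are transcribed.

0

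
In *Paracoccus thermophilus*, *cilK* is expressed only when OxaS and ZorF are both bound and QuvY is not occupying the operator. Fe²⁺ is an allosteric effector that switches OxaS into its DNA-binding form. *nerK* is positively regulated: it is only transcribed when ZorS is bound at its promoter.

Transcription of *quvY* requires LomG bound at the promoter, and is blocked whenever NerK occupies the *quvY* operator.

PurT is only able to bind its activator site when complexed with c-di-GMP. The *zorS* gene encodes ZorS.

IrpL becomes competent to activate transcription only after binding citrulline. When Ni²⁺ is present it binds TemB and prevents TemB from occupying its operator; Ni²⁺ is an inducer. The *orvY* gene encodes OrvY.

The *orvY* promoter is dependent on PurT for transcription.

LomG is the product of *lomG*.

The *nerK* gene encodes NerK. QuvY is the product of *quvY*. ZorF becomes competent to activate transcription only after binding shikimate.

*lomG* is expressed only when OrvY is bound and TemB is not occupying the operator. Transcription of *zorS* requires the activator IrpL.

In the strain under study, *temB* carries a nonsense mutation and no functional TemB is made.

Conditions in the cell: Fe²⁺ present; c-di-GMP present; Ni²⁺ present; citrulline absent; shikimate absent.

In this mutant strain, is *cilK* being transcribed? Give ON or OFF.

Fe²⁺ is present, so OxaS is active.
c-di-GMP is present, so PurT is active.
No repressor is bound and PurT is active, so *orvY* is transcribed.
So OrvY is produced and active.
TemB is non-functional in this strain, so it has no effect.
No repressor is bound and OrvY is active, so *lomG* is transcribed.
So LomG is produced and active.
Citrulline is absent, so IrpL is inactive.
Required activator IrpL is absent, so *zorS* is not transcribed.
So ZorS is not produced.
Required activator ZorS is absent, so *nerK* is not transcribed.
So NerK is not produced.
No repressor is bound and LomG is active, so *quvY* is transcribed.
So QuvY is produced and active.
Shikimate is absent, so ZorF is inactive.
With repressor QuvY bound, *cilK* is not transcribed.

OFF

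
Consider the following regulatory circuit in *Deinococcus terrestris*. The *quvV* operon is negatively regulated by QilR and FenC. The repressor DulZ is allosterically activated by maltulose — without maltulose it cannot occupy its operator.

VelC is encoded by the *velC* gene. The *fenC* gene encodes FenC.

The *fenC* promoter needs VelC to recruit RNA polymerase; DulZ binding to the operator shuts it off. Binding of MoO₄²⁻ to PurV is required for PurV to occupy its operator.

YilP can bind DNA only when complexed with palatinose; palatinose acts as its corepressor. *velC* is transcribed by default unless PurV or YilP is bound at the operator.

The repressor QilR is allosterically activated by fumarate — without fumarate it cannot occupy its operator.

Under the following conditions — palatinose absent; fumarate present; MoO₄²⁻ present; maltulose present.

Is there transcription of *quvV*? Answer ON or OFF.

OFF

Fumarate is present, so QilR is active.
MoO₄²⁻ is present, so PurV is active.
Palatinose is absent, so YilP is inactive.
With repressor PurV bound, *velC* is not transcribed.
So VelC is not produced.
Maltulose is present, so DulZ is active.
With repressor DulZ bound, *fenC* is not transcribed.
So FenC is not produced.
With repressor QilR bound, *quvV* is not transcribed.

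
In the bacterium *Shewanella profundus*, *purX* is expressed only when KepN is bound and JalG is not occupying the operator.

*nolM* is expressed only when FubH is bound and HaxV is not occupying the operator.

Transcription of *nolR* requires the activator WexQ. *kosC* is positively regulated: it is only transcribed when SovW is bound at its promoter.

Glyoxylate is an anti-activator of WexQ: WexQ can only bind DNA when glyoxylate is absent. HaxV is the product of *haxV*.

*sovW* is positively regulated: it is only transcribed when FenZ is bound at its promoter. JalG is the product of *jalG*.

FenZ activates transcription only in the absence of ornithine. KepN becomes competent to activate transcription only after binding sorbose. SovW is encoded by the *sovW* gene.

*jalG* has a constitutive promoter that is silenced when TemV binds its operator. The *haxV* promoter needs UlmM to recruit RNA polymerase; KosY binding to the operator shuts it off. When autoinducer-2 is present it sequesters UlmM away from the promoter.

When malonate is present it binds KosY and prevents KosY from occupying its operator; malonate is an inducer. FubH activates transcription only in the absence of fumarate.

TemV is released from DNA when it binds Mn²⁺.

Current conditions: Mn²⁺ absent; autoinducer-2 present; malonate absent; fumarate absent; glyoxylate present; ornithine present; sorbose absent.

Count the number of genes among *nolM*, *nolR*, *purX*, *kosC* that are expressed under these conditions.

1

Autoinducer-2 is present, so UlmM is inactive.
Malonate is absent, so KosY is active.
With repressor KosY bound, *haxV* is not transcribed.
So HaxV is not produced.
Fumarate is absent, so FubH is active.
No repressor is bound and FubH is active, so *nolM* is transcribed.
→ *nolM* is ON.
Glyoxylate is present, so WexQ is inactive.
Required activator WexQ is absent, so *nolR* is not transcribed.
→ *nolR* is OFF.
Sorbose is absent, so KepN is inactive.
Mn²⁺ is absent, so TemV is active.
With repressor TemV bound, *jalG* is not transcribed.
So JalG is not produced.
Required activator KepN is absent, so *purX* is not transcribed.
→ *purX* is OFF.
Ornithine is present, so FenZ is inactive.
Required activator FenZ is absent, so *sovW* is not transcribed.
So SovW is not produced.
Required activator SovW is absent, so *kosC* is not transcribed.
→ *kosC* is OFF.
1 of the 4 genes is transcribed.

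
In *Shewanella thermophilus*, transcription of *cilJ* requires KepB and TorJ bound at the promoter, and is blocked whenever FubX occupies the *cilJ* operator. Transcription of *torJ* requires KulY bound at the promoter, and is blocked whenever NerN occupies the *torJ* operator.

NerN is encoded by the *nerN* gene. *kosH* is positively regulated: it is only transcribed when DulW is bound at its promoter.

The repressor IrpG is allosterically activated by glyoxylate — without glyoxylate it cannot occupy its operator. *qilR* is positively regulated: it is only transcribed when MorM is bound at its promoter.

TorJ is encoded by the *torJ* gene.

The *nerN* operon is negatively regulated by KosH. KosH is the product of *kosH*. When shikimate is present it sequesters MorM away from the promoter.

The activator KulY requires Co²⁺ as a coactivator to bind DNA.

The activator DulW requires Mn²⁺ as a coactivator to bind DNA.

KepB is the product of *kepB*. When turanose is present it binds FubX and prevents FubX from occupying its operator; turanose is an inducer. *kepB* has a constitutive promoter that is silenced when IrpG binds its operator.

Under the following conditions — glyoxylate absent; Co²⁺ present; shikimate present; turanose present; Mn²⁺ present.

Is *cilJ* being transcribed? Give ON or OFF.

Glyoxylate is absent, so IrpG is inactive.
With no repressor bound, *kepB* is transcribed.
So KepB is produced and active.
Mn²⁺ is present, so DulW is active.
No repressor is bound and DulW is active, so *kosH* is transcribed.
So KosH is produced and active.
With repressor KosH bound, *nerN* is not transcribed.
So NerN is not produced.
Co²⁺ is present, so KulY is active.
No repressor is bound and KulY is active, so *torJ* is transcribed.
So TorJ is produced and active.
Turanose is present, so FubX is inactive.
No repressor is bound and KepB and TorJ are active, so *cilJ* is transcribed.

ON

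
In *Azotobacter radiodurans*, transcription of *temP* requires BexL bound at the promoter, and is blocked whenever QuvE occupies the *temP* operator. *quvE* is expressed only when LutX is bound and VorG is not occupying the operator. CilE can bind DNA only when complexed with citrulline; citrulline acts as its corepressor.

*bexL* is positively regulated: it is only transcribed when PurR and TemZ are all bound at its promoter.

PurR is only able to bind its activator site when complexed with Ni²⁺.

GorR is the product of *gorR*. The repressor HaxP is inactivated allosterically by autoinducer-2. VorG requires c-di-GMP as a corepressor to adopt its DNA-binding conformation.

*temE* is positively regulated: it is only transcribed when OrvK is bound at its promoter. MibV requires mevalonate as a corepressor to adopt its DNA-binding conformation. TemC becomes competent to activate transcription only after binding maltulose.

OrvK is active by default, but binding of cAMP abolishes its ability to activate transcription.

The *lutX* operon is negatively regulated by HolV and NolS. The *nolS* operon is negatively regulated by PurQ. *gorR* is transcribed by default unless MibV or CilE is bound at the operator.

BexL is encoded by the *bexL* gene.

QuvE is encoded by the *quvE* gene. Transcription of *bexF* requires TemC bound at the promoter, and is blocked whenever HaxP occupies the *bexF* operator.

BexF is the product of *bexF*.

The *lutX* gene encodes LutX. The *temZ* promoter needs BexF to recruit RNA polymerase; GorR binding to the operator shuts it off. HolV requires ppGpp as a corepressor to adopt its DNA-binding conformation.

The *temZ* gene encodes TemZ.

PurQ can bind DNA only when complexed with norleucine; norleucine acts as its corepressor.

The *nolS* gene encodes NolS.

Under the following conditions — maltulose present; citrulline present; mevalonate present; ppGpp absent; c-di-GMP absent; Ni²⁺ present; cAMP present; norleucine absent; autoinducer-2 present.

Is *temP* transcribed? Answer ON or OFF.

Ni²⁺ is present, so PurR is active.
Mevalonate is present, so MibV is active.
Citrulline is present, so CilE is active.
With repressor MibV bound, *gorR* is not transcribed.
So GorR is not produced.
Maltulose is present, so TemC is active.
Autoinducer-2 is present, so HaxP is inactive.
No repressor is bound and TemC is active, so *bexF* is transcribed.
So BexF is produced and active.
No repressor is bound and BexF is active, so *temZ* is transcribed.
So TemZ is produced and active.
No repressor is bound and PurR and TemZ are active, so *bexL* is transcribed.
So BexL is produced and active.
c-di-GMP is absent, so VorG is inactive.
ppGpp is absent, so HolV is inactive.
Norleucine is absent, so PurQ is inactive.
With no repressor bound, *nolS* is transcribed.
So NolS is produced and active.
With repressor NolS bound, *lutX* is not transcribed.
So LutX is not produced.
Required activator LutX is absent, so *quvE* is not transcribed.
So QuvE is not produced.
No repressor is bound and BexL is active, so *temP* is transcribed.

ON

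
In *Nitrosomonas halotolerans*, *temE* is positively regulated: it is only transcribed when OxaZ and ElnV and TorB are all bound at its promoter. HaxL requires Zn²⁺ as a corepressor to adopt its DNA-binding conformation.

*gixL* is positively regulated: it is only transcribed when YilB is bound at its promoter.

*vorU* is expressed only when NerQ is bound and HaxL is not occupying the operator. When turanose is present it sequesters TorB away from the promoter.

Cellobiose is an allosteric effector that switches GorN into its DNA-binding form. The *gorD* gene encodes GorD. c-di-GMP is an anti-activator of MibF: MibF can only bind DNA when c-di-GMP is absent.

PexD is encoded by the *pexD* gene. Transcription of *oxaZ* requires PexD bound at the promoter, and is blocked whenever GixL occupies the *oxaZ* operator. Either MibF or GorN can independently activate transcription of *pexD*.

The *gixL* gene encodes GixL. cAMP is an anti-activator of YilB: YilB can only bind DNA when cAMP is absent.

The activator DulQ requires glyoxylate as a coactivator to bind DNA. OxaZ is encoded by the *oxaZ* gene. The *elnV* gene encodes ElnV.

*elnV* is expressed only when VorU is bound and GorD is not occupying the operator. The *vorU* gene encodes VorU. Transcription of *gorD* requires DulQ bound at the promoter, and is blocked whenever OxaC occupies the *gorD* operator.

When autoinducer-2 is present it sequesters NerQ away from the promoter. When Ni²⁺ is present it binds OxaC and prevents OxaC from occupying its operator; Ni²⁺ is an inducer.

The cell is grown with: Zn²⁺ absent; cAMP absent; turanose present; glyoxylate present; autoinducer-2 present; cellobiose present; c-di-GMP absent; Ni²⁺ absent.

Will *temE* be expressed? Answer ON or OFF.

OFF

c-di-GMP is absent, so MibF is active.
Cellobiose is present, so GorN is active.
Activator MibF is present, so *pexD* is transcribed.
So PexD is produced and active.
cAMP is absent, so YilB is active.
No repressor is bound and YilB is active, so *gixL* is transcribed.
So GixL is produced and active.
With repressor GixL bound, *oxaZ* is not transcribed.
So OxaZ is not produced.
Ni²⁺ is absent, so OxaC is active.
Glyoxylate is present, so DulQ is active.
With repressor OxaC bound, *gorD* is not transcribed.
So GorD is not produced.
Autoinducer-2 is present, so NerQ is inactive.
Zn²⁺ is absent, so HaxL is inactive.
Required activator NerQ is absent, so *vorU* is not transcribed.
So VorU is not produced.
Required activator VorU is absent, so *elnV* is not transcribed.
So ElnV is not produced.
Turanose is present, so TorB is inactive.
Required activator OxaZ is absent, so *temE* is not transcribed.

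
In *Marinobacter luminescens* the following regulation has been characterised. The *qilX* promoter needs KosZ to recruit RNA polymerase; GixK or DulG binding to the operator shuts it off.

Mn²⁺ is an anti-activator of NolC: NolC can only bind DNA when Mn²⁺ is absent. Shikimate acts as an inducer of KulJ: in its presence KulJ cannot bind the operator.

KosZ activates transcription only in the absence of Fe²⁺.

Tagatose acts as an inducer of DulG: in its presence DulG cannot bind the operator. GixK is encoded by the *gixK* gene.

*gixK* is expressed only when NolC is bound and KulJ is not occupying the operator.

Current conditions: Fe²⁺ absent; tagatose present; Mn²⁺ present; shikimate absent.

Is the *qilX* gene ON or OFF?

ON

Mn²⁺ is present, so NolC is inactive.
Shikimate is absent, so KulJ is active.
With repressor KulJ bound, *gixK* is not transcribed.
So GixK is not produced.
Fe²⁺ is absent, so KosZ is active.
Tagatose is present, so DulG is inactive.
No repressor is bound and KosZ is active, so *qilX* is transcribed.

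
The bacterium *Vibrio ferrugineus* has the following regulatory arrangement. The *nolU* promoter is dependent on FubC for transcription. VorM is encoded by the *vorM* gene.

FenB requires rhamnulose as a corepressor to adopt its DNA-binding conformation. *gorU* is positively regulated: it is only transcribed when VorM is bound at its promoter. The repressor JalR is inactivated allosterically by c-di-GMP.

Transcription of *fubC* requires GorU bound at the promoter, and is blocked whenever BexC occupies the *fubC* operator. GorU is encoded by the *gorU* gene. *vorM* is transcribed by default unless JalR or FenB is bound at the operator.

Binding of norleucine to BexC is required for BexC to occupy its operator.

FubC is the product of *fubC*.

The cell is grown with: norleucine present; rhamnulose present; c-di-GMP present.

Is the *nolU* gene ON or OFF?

c-di-GMP is present, so JalR is inactive.
Rhamnulose is present, so FenB is active.
With repressor FenB bound, *vorM* is not transcribed.
So VorM is not produced.
Required activator VorM is absent, so *gorU* is not transcribed.
So GorU is not produced.
Norleucine is present, so BexC is active.
With repressor BexC bound, *fubC* is not transcribed.
So FubC is not produced.
Required activator FubC is absent, so *nolU* is not transcribed.

OFF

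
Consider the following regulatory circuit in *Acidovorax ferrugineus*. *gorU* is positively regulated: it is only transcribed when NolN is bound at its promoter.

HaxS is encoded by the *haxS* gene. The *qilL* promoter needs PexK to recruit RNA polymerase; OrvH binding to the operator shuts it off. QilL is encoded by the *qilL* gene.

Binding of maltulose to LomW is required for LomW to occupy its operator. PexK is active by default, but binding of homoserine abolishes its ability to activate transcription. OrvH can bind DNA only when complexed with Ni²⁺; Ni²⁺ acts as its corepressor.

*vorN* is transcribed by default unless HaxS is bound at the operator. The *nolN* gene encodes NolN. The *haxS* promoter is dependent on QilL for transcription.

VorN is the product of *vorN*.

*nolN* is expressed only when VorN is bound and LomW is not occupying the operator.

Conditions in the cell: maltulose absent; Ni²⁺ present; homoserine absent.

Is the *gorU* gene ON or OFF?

ON

Ni²⁺ is present, so OrvH is active.
Homoserine is absent, so PexK is active.
With repressor OrvH bound, *qilL* is not transcribed.
So QilL is not produced.
Required activator QilL is absent, so *haxS* is not transcribed.
So HaxS is not produced.
With no repressor bound, *vorN* is transcribed.
So VorN is produced and active.
Maltulose is absent, so LomW is inactive.
No repressor is bound and VorN is active, so *nolN* is transcribed.
So NolN is produced and active.
No repressor is bound and NolN is active, so *gorU* is transcribed.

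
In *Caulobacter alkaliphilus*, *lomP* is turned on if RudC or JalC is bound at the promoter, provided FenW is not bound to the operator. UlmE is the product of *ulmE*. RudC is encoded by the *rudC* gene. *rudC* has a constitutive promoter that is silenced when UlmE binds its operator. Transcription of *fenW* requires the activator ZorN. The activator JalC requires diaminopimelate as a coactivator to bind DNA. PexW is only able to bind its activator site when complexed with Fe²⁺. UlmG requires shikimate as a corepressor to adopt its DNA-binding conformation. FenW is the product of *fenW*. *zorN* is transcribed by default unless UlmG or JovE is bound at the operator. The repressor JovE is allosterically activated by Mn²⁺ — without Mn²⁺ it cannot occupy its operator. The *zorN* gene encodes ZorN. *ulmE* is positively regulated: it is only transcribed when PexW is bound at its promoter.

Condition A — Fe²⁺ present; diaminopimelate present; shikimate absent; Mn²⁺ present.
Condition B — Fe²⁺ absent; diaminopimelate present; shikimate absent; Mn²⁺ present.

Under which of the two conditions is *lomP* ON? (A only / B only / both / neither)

Condition A:
Fe²⁺ is present, so PexW is active.
No repressor is bound and PexW is active, so *ulmE* is transcribed.
So UlmE is produced and active.
With repressor UlmE bound, *rudC* is not transcribed.
So RudC is not produced.
Diaminopimelate is present, so JalC is active.
Shikimate is absent, so UlmG is inactive.
Mn²⁺ is present, so JovE is active.
With repressor JovE bound, *zorN* is not transcribed.
So ZorN is not produced.
Required activator ZorN is absent, so *fenW* is not transcribed.
So FenW is not produced.
Activator JalC is present, so *lomP* is transcribed.
→ *lomP* is ON in A.
Condition B:
Fe²⁺ is absent, so PexW is inactive.
Required activator PexW is absent, so *ulmE* is not transcribed.
So UlmE is not produced.
With no repressor bound, *rudC* is transcribed.
So RudC is produced and active.
Diaminopimelate is present, so JalC is active.
Shikimate is absent, so UlmG is inactive.
Mn²⁺ is present, so JovE is active.
With repressor JovE bound, *zorN* is not transcribed.
So ZorN is not produced.
Required activator ZorN is absent, so *fenW* is not transcribed.
So FenW is not produced.
Activator RudC is present, so *lomP* is transcribed.
→ *lomP* is ON in B.

both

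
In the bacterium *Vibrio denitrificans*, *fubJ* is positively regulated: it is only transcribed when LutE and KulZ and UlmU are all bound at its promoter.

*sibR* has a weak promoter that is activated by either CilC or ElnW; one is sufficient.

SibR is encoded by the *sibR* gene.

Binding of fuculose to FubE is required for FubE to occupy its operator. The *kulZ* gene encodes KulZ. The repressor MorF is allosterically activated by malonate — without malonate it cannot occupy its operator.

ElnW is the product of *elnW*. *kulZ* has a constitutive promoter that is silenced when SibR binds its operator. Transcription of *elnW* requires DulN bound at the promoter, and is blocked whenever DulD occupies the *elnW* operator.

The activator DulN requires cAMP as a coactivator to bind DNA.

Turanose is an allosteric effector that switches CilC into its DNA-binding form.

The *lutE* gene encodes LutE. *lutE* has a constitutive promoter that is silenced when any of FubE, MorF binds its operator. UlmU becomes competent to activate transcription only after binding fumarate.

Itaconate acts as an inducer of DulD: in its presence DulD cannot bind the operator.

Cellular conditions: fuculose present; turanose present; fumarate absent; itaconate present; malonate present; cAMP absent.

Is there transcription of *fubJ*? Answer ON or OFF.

Fuculose is present, so FubE is active.
Malonate is present, so MorF is active.
With repressor FubE bound, *lutE* is not transcribed.
So LutE is not produced.
Turanose is present, so CilC is active.
Itaconate is present, so DulD is inactive.
cAMP is absent, so DulN is inactive.
Required activator DulN is absent, so *elnW* is not transcribed.
So ElnW is not produced.
Activator CilC is present, so *sibR* is transcribed.
So SibR is produced and active.
With repressor SibR bound, *kulZ* is not transcribed.
So KulZ is not produced.
Fumarate is absent, so UlmU is inactive.
Required activator LutE is absent, so *fubJ* is not transcribed.

OFF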